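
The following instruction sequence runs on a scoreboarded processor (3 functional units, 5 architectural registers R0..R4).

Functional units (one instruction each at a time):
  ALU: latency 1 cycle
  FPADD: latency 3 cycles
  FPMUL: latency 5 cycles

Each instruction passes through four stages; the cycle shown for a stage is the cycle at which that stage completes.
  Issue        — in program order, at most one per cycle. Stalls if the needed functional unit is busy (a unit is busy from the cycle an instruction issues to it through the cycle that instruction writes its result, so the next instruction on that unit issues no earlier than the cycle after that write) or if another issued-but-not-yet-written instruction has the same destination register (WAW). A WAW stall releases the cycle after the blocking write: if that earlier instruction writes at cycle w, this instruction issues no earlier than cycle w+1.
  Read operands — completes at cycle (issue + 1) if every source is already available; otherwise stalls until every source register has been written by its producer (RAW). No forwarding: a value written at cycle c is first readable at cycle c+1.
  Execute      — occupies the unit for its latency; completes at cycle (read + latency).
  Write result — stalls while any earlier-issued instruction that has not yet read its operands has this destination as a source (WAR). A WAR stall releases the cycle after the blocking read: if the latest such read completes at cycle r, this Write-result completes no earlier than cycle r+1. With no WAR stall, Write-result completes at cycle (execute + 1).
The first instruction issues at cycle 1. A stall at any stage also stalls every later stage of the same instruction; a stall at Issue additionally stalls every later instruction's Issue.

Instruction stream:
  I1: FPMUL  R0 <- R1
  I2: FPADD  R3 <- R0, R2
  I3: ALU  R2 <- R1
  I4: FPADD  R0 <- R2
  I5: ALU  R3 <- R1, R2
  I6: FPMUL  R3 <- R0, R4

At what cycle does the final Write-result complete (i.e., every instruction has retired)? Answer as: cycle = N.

t=1  I1 dispatched to FPMUL
t=2  I1 operands ready; I2 dispatched to FPADD
t=3  I3 dispatched to ALU
t=4  I3 operands ready
t=5  I3 complete
t=7  I1 complete
t=8  R0←I1
t=9  I2 operands ready
t=10  R2←I3
t=12  I2 complete
t=13  R3←I2
t=14  I4 dispatched to FPADD
t=15  I4 operands ready; I5 dispatched to ALU
t=16  I5 operands ready
t=17  I5 complete
t=18  I4 complete; R3←I5
t=19  R0←I4; I6 dispatched to FPMUL
t=20  I6 operands ready
t=25  I6 complete
t=26  R3←I6

cycle = 26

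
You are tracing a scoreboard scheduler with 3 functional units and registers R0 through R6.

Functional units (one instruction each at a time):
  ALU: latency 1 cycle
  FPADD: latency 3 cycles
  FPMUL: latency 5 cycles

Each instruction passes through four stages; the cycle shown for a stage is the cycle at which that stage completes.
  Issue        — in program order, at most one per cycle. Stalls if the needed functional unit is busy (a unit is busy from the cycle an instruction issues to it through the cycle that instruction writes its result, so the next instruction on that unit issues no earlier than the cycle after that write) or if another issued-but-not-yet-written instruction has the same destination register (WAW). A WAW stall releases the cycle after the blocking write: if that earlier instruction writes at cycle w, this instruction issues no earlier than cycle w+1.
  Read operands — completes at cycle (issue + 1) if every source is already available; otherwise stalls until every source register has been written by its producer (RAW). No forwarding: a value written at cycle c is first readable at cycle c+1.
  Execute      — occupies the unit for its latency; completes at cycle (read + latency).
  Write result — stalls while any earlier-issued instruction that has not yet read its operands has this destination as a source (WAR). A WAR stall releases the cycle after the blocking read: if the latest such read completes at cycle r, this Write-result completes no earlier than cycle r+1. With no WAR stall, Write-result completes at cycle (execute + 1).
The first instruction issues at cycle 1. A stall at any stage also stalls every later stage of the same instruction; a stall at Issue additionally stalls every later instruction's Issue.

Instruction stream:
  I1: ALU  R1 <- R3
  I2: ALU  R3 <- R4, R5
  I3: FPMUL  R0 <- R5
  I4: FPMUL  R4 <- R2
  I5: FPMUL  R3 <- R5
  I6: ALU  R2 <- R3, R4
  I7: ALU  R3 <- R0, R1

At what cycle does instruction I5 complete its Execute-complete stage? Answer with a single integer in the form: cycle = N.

cycle = 28

  I1 | 1 | 2 | 3 | 4
  I2 | 5 | 6 | 7 | 8   struct: ALU busy until I1 writes@4
  I3 | 6 | 7 | 12 | 13
  I4 | 14 | 15 | 20 | 21   struct: FPMUL busy until I3 writes@13
  I5 | 22 | 23 | 28 | 29   struct: FPMUL busy until I4 writes@21
  I6 | 23 | 30 | 31 | 32   RAW R3: wait I5 write@29
  I7 | 33 | 34 | 35 | 36   struct: ALU busy until I6 writes@32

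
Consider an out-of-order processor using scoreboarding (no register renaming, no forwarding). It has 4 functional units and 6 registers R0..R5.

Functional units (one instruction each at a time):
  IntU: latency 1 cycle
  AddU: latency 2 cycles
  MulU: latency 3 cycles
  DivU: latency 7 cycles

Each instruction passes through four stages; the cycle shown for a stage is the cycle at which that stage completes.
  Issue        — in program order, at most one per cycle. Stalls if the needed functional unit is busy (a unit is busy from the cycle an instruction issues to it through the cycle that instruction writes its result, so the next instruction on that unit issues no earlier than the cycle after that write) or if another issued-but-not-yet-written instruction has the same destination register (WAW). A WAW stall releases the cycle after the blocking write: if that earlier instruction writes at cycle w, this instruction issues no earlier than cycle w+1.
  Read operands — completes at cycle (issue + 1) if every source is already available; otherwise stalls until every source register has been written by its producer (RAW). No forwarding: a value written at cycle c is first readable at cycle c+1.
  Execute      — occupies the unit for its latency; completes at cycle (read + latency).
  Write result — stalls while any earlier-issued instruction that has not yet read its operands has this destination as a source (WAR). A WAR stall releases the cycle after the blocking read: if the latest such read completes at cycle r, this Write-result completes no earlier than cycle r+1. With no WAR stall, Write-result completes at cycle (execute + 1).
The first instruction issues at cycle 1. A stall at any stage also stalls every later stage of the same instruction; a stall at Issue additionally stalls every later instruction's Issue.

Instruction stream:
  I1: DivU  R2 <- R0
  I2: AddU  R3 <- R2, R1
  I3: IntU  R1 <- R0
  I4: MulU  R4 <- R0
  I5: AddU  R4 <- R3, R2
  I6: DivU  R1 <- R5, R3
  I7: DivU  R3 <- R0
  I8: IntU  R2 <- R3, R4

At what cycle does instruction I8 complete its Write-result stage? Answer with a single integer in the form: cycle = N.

cycle = 38

cycle 1: I1 dispatched to DivU
cycle 2: I1 operands ready, I2 dispatched to AddU
cycle 3: I3 dispatched to IntU
cycle 4: I3 operands ready, I4 dispatched to MulU
cycle 5: I3 complete, I4 operands ready
cycle 8: I4 complete
cycle 9: I1 complete, R4←I4
cycle 10: R2←I1
cycle 11: I2 operands ready
cycle 12: R1←I3
cycle 13: I2 complete
cycle 14: R3←I2
cycle 15: I5 dispatched to AddU
cycle 16: I5 operands ready, I6 dispatched to DivU
cycle 17: I6 operands ready
cycle 18: I5 complete
cycle 19: R4←I5
cycle 24: I6 complete
cycle 25: R1←I6
cycle 26: I7 dispatched to DivU
cycle 27: I7 operands ready, I8 dispatched to IntU
cycle 34: I7 complete
cycle 35: R3←I7
cycle 36: I8 operands ready
cycle 37: I8 complete
cycle 38: R2←I8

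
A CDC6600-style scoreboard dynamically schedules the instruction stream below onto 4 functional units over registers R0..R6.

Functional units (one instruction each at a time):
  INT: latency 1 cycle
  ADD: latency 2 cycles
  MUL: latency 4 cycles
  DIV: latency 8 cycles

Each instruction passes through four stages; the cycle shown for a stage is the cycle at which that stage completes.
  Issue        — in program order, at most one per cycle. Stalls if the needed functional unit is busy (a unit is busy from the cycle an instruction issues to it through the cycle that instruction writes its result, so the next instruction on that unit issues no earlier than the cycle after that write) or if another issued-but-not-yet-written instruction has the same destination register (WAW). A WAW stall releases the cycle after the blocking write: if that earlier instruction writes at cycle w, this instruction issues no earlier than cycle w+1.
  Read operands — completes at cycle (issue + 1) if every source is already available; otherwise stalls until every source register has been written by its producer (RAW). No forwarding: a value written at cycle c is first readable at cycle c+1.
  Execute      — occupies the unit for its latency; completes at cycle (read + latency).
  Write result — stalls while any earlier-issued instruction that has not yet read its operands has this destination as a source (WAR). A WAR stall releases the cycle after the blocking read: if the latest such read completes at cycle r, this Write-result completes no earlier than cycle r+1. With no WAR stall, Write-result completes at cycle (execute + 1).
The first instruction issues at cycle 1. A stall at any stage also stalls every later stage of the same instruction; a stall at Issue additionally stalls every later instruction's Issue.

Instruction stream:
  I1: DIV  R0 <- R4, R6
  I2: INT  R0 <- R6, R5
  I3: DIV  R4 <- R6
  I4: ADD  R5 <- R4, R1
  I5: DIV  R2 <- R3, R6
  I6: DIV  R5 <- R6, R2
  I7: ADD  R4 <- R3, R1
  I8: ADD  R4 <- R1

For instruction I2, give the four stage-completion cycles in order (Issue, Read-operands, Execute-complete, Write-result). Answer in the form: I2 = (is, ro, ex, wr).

I2 = (12, 13, 14, 15)

I1: IS=1 RO=2 EX=10 WR=11
I2: IS=12 RO=13 EX=14 WR=15  [WAW R0: wait I1 write@11]
I3: IS=13 RO=14 EX=22 WR=23
I4: IS=14 RO=24 EX=26 WR=27  [RAW R4: wait I3 write@23]
I5: IS=24 RO=25 EX=33 WR=34  [struct: DIV busy until I3 writes@23]
I6: IS=35 RO=36 EX=44 WR=45  [struct: DIV busy until I5 writes@34]
I7: IS=36 RO=37 EX=39 WR=40
I8: IS=41 RO=42 EX=44 WR=45  [struct: ADD busy until I7 writes@40]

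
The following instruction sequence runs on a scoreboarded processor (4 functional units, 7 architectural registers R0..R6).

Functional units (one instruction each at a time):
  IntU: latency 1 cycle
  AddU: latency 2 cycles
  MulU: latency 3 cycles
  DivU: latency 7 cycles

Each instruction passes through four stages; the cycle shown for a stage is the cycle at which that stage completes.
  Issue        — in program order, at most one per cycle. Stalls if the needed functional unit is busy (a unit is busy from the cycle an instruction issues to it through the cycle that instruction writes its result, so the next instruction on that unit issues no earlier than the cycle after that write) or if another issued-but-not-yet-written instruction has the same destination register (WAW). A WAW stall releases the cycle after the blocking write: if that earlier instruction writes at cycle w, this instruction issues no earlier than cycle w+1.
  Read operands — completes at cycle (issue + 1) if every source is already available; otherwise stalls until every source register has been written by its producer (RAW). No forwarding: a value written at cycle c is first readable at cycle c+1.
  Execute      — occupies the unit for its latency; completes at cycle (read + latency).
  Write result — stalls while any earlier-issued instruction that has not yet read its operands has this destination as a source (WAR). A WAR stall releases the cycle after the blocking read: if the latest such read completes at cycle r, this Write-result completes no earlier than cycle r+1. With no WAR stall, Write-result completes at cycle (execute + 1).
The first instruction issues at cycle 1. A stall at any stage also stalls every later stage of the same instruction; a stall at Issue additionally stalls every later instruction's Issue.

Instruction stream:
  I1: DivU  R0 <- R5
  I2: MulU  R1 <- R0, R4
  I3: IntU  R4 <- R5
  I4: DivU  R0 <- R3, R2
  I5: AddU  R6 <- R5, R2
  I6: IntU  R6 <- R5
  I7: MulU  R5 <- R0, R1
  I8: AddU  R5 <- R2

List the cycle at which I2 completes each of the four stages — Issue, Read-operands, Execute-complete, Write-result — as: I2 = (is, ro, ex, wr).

I2 = (2, 11, 14, 15)

[1] I1 issues→DivU
[2] I1 reads, I2 issues→MulU
[3] I3 issues→IntU
[4] I3 reads
[5] I3 exec-done
[9] I1 exec-done
[10] I1 writes R0
[11] I2 reads, I4 issues→DivU
[12] I3 writes R4, I4 reads, I5 issues→AddU
[13] I5 reads
[14] I2 exec-done
[15] I2 writes R1, I5 exec-done
[16] I5 writes R6
[17] I6 issues→IntU
[18] I6 reads, I7 issues→MulU
[19] I4 exec-done, I6 exec-done
[20] I4 writes R0, I6 writes R6
[21] I7 reads
[24] I7 exec-done
[25] I7 writes R5
[26] I8 issues→AddU
[27] I8 reads
[29] I8 exec-done
[30] I8 writes R5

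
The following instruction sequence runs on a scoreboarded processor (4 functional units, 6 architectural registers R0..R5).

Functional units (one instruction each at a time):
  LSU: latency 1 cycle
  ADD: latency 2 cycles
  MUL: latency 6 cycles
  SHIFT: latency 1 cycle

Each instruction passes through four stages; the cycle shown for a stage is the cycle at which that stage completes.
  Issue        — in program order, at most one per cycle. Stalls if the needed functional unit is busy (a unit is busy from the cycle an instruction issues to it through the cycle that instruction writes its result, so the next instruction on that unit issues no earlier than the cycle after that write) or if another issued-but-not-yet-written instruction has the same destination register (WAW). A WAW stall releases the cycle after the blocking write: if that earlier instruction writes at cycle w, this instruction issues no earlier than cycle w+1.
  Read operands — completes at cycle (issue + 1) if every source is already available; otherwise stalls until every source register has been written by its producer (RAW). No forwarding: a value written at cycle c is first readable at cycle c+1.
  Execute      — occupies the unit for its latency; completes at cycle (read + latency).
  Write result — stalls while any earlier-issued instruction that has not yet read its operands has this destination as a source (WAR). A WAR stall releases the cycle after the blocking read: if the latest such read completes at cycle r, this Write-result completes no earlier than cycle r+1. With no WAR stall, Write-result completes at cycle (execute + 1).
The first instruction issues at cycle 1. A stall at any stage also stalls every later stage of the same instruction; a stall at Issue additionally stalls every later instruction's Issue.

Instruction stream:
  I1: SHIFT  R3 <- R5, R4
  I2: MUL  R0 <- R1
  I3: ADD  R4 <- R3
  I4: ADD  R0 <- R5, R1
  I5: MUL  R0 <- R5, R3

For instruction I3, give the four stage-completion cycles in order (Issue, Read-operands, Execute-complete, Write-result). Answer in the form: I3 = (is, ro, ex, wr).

I1 -> (1, 2, 3, 4)
I2 -> (2, 3, 9, 10)
I3 -> (3, 5, 7, 8)  // RAW R3: wait I1 write@4
I4 -> (11, 12, 14, 15)  // WAW R0: wait I2 write@10
I5 -> (16, 17, 23, 24)  // WAW R0: wait I4 write@15

I3 = (3, 5, 7, 8)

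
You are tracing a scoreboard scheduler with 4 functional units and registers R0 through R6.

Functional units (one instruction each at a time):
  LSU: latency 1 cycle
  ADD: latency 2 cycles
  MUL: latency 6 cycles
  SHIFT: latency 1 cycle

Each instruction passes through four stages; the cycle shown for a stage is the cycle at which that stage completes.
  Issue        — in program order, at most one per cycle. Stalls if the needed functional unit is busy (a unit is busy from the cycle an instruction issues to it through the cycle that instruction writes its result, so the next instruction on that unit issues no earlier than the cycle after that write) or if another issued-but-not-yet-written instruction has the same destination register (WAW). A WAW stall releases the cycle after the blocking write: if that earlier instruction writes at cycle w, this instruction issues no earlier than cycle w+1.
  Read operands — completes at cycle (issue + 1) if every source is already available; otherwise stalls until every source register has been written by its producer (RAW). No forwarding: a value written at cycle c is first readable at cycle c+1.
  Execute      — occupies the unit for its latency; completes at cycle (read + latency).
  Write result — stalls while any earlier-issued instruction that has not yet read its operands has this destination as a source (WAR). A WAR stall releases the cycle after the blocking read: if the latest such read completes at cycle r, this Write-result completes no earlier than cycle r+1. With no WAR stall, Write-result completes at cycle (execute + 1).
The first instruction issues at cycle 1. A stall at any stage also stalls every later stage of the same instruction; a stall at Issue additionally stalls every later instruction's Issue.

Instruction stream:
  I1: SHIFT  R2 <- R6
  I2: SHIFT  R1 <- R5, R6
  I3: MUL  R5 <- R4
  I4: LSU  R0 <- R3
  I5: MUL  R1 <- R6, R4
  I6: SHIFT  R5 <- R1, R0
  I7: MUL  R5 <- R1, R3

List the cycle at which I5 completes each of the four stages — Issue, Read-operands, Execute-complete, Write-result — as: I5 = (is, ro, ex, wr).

I5 = (15, 16, 22, 23)

I1  is:1  ro:2  ex:3  wr:4
I2  is:5  ro:6  ex:7  wr:8  — struct: SHIFT busy until I1 writes@4
I3  is:6  ro:7  ex:13  wr:14
I4  is:7  ro:8  ex:9  wr:10
I5  is:15  ro:16  ex:22  wr:23  — struct: MUL busy until I3 writes@14
I6  is:16  ro:24  ex:25  wr:26  — RAW R1: wait I5 write@23
I7  is:27  ro:28  ex:34  wr:35  — WAW R5: wait I6 write@26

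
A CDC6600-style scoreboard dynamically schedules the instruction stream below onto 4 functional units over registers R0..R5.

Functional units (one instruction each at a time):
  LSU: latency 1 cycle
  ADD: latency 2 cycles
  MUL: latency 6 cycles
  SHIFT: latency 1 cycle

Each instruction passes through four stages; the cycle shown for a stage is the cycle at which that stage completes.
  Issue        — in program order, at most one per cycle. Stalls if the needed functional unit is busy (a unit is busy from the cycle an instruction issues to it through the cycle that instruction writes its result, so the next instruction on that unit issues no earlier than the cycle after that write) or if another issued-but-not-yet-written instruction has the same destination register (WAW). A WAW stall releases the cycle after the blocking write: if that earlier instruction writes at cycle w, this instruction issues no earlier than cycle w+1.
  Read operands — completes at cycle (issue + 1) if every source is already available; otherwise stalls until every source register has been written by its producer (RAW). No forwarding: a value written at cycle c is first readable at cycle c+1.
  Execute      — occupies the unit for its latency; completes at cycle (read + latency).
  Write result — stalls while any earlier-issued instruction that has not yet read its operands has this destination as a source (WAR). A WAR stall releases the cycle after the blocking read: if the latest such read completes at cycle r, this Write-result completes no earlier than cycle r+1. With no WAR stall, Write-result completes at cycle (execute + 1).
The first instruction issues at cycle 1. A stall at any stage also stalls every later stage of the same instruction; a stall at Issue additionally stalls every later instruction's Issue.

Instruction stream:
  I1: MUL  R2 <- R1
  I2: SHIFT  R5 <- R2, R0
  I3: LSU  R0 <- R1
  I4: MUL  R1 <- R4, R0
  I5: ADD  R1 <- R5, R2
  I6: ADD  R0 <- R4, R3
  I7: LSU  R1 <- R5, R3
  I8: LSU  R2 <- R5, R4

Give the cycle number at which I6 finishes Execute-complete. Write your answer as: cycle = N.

cycle = 28

1) issue 1, read 2, done 8, write 9
2) issue 2, read 10, done 11, write 12  <RAW R2: wait I1 write@9>
3) issue 3, read 4, done 5, write 11  <WAR R0: wait I2 read@10>
4) issue 10, read 12, done 18, write 19  <struct: MUL busy until I1 writes@9 / RAW R0: wait I3 write@11>
5) issue 20, read 21, done 23, write 24  <WAW R1: wait I4 write@19>
6) issue 25, read 26, done 28, write 29  <struct: ADD busy until I5 writes@24>
7) issue 26, read 27, done 28, write 29
8) issue 30, read 31, done 32, write 33  <struct: LSU busy until I7 writes@29>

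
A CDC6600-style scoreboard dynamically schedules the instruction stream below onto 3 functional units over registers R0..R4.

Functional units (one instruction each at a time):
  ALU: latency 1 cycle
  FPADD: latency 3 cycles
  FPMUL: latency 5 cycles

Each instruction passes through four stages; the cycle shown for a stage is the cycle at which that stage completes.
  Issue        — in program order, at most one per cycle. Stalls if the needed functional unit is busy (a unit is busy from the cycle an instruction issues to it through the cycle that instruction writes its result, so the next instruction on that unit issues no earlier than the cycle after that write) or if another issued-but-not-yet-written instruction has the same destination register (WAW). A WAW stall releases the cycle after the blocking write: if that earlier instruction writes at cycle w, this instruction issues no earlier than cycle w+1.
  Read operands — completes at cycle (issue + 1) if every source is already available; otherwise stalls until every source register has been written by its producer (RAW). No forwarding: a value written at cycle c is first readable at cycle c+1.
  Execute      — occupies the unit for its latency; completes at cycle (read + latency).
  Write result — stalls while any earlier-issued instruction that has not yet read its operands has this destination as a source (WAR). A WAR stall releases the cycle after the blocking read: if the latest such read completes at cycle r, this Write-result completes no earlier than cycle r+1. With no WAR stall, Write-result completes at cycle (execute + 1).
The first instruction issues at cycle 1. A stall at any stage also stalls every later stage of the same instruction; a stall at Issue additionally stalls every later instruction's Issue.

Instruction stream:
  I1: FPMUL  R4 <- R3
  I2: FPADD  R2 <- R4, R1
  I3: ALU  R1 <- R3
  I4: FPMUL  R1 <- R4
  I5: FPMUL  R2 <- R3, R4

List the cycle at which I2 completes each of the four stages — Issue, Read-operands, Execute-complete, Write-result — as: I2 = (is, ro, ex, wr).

I2 = (2, 9, 12, 13)

I1 -> (1, 2, 7, 8)
I2 -> (2, 9, 12, 13)  // RAW R4: wait I1 write@8
I3 -> (3, 4, 5, 10)  // WAR R1: wait I2 read@9
I4 -> (11, 12, 17, 18)  // WAW R1: wait I3 write@10
I5 -> (19, 20, 25, 26)  // struct: FPMUL busy until I4 writes@18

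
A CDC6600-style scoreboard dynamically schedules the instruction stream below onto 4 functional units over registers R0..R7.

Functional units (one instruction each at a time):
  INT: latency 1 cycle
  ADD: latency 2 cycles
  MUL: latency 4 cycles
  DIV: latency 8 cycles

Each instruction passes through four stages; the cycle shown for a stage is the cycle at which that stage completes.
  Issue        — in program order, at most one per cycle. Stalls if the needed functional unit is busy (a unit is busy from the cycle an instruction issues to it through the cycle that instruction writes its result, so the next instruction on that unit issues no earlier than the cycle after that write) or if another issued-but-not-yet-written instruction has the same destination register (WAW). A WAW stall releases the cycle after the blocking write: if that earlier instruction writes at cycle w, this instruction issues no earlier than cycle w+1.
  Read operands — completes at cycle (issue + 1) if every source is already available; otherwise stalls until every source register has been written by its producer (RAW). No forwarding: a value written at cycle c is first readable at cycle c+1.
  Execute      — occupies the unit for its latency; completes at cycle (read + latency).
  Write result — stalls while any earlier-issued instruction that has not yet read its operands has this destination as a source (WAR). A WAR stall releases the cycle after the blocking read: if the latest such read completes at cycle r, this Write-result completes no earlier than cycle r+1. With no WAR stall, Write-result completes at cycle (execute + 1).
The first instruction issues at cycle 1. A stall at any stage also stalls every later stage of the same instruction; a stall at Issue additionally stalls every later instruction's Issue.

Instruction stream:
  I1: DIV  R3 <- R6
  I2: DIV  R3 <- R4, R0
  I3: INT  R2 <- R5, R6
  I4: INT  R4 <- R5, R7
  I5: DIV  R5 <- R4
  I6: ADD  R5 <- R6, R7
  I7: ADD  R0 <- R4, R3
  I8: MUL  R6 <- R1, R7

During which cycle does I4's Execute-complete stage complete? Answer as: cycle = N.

c1: I1 issues→DIV
c2: I1 reads
c10: I1 exec-done
c11: I1 writes R3
c12: I2 issues→DIV
c13: I2 reads · I3 issues→INT
c14: I3 reads
c15: I3 exec-done
c16: I3 writes R2
c17: I4 issues→INT
c18: I4 reads
c19: I4 exec-done
c20: I4 writes R4
c21: I2 exec-done
c22: I2 writes R3
c23: I5 issues→DIV
c24: I5 reads
c32: I5 exec-done
c33: I5 writes R5
c34: I6 issues→ADD
c35: I6 reads
c37: I6 exec-done
c38: I6 writes R5
c39: I7 issues→ADD
c40: I7 reads · I8 issues→MUL
c41: I8 reads
c42: I7 exec-done
c43: I7 writes R0
c45: I8 exec-done
c46: I8 writes R6

cycle = 19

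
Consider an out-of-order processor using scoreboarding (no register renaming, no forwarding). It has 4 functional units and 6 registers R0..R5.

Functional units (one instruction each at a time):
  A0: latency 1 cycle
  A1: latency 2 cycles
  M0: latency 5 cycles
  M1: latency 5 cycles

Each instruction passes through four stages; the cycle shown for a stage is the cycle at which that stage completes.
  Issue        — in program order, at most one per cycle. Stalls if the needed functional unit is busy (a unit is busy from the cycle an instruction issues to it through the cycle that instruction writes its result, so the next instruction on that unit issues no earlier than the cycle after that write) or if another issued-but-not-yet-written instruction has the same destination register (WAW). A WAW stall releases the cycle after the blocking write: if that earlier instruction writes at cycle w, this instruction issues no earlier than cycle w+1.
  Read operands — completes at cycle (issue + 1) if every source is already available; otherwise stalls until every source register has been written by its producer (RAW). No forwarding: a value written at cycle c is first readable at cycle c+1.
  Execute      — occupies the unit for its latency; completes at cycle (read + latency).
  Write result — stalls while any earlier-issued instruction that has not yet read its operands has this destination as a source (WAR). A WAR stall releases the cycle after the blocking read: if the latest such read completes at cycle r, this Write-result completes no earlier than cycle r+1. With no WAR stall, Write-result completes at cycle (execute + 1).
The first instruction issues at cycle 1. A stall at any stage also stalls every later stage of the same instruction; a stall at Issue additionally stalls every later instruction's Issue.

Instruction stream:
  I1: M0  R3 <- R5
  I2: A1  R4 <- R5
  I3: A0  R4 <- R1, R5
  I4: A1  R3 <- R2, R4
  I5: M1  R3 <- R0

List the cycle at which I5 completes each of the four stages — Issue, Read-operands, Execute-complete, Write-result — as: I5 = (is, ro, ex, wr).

c1: issue I1 (M0)
c2: I1 read-ops, issue I2 (A1)
c3: I2 read-ops
c5: I2 finished on A1
c6: I2→R4
c7: I1 finished on M0, issue I3 (A0)
c8: I1→R3, I3 read-ops
c9: I3 finished on A0, issue I4 (A1)
c10: I3→R4
c11: I4 read-ops
c13: I4 finished on A1
c14: I4→R3
c15: issue I5 (M1)
c16: I5 read-ops
c21: I5 finished on M1
c22: I5→R3

I5 = (15, 16, 21, 22)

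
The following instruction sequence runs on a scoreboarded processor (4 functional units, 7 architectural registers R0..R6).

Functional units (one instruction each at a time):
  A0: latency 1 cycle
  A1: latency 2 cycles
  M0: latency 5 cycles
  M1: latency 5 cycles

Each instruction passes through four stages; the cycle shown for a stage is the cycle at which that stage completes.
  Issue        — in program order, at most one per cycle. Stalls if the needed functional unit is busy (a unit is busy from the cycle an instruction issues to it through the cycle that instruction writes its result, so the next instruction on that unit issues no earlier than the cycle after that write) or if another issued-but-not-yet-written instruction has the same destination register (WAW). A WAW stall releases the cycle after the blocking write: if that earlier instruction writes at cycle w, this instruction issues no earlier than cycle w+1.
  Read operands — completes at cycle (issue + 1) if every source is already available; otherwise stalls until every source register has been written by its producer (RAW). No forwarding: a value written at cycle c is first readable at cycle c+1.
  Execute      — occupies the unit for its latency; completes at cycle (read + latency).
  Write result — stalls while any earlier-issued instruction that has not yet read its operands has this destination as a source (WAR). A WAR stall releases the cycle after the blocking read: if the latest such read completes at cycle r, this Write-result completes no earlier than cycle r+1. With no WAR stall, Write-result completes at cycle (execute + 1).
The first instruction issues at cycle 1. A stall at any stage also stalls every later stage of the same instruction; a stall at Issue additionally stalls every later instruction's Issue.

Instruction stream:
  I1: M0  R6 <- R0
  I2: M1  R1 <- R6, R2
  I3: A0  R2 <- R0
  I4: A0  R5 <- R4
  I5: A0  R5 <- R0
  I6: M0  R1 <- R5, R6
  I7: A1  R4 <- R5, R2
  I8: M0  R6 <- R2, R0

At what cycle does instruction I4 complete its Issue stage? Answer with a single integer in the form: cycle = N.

cycle = 11

[1] I1 dispatched to M0
[2] I1 operands ready, I2 dispatched to M1
[3] I3 dispatched to A0
[4] I3 operands ready
[5] I3 complete
[7] I1 complete
[8] R6←I1
[9] I2 operands ready
[10] R2←I3
[11] I4 dispatched to A0
[12] I4 operands ready
[13] I4 complete
[14] I2 complete, R5←I4
[15] R1←I2, I5 dispatched to A0
[16] I5 operands ready, I6 dispatched to M0
[17] I5 complete, I7 dispatched to A1
[18] R5←I5
[19] I6 operands ready, I7 operands ready
[21] I7 complete
[22] R4←I7
[24] I6 complete
[25] R1←I6
[26] I8 dispatched to M0
[27] I8 operands ready
[32] I8 complete
[33] R6←I8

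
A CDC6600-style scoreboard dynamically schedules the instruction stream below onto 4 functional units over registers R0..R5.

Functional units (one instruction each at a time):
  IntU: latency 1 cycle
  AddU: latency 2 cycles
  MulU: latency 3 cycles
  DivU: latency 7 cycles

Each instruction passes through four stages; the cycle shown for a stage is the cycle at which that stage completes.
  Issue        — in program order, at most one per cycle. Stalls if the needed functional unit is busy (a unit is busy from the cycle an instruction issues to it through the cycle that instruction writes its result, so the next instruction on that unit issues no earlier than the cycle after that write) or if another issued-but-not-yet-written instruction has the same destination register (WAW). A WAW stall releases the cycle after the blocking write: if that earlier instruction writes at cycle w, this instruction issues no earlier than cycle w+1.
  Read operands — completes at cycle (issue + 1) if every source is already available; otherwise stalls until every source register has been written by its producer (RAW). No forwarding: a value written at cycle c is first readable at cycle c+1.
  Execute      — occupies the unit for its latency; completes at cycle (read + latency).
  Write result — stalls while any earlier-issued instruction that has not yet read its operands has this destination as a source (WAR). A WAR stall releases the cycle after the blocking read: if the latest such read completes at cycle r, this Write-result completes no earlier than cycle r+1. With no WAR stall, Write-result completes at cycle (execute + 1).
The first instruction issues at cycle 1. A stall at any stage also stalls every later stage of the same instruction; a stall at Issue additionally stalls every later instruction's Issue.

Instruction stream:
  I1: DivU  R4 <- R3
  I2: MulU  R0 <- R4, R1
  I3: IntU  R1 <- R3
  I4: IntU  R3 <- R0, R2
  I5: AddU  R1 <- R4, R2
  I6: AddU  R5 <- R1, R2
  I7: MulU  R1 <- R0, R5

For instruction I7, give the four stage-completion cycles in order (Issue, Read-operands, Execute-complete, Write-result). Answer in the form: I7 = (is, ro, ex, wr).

[1] I1→DivU
[2] I1 RO · I2→MulU
[3] I3→IntU
[4] I3 RO
[5] I3 EX
[9] I1 EX
[10] I1 WR R4
[11] I2 RO
[12] I3 WR R1
[13] I4→IntU
[14] I2 EX · I5→AddU
[15] I2 WR R0 · I5 RO
[16] I4 RO
[17] I4 EX · I5 EX
[18] I4 WR R3 · I5 WR R1
[19] I6→AddU
[20] I6 RO · I7→MulU
[22] I6 EX
[23] I6 WR R5
[24] I7 RO
[27] I7 EX
[28] I7 WR R1

I7 = (20, 24, 27, 28)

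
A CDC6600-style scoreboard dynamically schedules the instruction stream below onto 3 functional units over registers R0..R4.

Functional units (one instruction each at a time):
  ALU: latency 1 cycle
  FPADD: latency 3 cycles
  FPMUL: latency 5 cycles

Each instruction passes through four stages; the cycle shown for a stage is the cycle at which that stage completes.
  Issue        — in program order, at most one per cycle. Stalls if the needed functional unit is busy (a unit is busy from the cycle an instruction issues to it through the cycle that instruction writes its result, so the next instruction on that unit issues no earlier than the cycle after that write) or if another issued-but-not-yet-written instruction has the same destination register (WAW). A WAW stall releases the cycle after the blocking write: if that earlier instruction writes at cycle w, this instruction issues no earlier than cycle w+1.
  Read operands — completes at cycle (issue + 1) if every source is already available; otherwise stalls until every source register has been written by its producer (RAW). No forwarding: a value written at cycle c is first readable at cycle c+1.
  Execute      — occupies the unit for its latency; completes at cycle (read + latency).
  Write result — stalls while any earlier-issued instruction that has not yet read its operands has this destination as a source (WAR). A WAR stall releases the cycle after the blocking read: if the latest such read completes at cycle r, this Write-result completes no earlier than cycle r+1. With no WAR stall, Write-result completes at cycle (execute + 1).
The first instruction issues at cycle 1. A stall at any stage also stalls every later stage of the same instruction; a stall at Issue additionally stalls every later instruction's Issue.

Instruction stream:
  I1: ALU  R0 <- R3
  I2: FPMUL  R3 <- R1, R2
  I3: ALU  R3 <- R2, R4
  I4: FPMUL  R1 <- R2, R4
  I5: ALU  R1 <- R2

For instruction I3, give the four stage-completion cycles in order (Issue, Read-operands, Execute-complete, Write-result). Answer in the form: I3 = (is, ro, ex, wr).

I3 = (10, 11, 12, 13)

cycle 1: I1 issues→ALU
cycle 2: I1 reads; I2 issues→FPMUL
cycle 3: I1 exec-done; I2 reads
cycle 4: I1 writes R0
cycle 8: I2 exec-done
cycle 9: I2 writes R3
cycle 10: I3 issues→ALU
cycle 11: I3 reads; I4 issues→FPMUL
cycle 12: I3 exec-done; I4 reads
cycle 13: I3 writes R3
cycle 17: I4 exec-done
cycle 18: I4 writes R1
cycle 19: I5 issues→ALU
cycle 20: I5 reads
cycle 21: I5 exec-done
cycle 22: I5 writes R1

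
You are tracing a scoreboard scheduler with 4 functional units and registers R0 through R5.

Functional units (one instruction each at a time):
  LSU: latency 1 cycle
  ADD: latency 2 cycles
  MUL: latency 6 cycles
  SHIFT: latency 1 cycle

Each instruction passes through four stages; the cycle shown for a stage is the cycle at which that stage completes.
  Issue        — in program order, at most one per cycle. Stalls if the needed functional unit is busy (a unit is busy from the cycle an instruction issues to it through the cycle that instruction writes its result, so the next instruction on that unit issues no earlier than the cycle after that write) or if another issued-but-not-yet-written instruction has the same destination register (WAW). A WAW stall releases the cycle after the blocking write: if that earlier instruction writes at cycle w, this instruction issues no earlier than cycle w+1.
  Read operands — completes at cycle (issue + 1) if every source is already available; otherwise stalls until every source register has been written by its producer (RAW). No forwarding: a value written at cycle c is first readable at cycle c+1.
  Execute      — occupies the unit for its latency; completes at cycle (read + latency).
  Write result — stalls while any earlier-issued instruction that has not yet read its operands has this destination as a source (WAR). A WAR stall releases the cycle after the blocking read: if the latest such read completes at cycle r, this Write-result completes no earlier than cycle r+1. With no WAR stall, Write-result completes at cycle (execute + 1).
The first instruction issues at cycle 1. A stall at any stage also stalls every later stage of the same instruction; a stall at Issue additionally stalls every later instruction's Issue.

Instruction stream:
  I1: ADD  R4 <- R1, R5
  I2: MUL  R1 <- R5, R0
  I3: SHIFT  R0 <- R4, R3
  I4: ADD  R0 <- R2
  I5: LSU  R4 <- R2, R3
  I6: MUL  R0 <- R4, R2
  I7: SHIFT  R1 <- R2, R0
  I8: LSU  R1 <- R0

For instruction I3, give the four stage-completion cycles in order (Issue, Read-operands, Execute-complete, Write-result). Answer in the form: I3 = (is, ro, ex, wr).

I3 = (3, 6, 7, 8)

cycle 1: I1→ADD
cycle 2: I1 RO · I2→MUL
cycle 3: I2 RO · I3→SHIFT
cycle 4: I1 EX
cycle 5: I1 WR R4
cycle 6: I3 RO
cycle 7: I3 EX
cycle 8: I3 WR R0
cycle 9: I2 EX · I4→ADD
cycle 10: I2 WR R1 · I4 RO · I5→LSU
cycle 11: I5 RO
cycle 12: I4 EX · I5 EX
cycle 13: I4 WR R0 · I5 WR R4
cycle 14: I6→MUL
cycle 15: I6 RO · I7→SHIFT
cycle 21: I6 EX
cycle 22: I6 WR R0
cycle 23: I7 RO
cycle 24: I7 EX
cycle 25: I7 WR R1
cycle 26: I8→LSU
cycle 27: I8 RO
cycle 28: I8 EX
cycle 29: I8 WR R1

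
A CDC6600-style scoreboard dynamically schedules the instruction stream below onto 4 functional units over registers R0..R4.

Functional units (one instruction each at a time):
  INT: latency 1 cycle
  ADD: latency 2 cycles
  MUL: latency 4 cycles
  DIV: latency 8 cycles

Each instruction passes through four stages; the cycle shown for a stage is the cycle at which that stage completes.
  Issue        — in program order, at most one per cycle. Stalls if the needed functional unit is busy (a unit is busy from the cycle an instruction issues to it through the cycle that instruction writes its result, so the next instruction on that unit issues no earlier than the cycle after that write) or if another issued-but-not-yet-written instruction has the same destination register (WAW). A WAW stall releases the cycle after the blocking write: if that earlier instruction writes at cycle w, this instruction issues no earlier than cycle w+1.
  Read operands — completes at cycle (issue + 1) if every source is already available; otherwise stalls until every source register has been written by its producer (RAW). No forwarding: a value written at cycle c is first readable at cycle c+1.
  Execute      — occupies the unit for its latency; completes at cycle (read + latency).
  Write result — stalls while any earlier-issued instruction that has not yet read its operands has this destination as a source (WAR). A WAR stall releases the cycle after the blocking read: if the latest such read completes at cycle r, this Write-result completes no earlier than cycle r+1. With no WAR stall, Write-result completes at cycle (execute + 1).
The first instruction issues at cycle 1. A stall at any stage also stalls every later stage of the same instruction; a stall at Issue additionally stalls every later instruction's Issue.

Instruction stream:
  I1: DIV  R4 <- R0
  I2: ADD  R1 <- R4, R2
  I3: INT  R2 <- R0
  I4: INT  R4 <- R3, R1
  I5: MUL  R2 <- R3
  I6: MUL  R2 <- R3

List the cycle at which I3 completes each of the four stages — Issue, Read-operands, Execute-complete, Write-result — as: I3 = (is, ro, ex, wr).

cycle 1: I1→DIV
cycle 2: I1 RO · I2→ADD
cycle 3: I3→INT
cycle 4: I3 RO
cycle 5: I3 EX
cycle 10: I1 EX
cycle 11: I1 WR R4
cycle 12: I2 RO
cycle 13: I3 WR R2
cycle 14: I2 EX · I4→INT
cycle 15: I2 WR R1 · I5→MUL
cycle 16: I4 RO · I5 RO
cycle 17: I4 EX
cycle 18: I4 WR R4
cycle 20: I5 EX
cycle 21: I5 WR R2
cycle 22: I6→MUL
cycle 23: I6 RO
cycle 27: I6 EX
cycle 28: I6 WR R2

I3 = (3, 4, 5, 13)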